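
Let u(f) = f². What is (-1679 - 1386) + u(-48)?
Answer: -761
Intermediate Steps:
(-1679 - 1386) + u(-48) = (-1679 - 1386) + (-48)² = -3065 + 2304 = -761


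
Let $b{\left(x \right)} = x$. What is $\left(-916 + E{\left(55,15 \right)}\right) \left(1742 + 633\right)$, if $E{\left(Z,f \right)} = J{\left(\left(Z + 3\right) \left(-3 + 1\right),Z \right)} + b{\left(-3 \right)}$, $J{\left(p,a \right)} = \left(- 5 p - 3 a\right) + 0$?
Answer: $-1197000$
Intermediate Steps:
$J{\left(p,a \right)} = - 5 p - 3 a$
$E{\left(Z,f \right)} = 27 + 7 Z$ ($E{\left(Z,f \right)} = \left(- 5 \left(Z + 3\right) \left(-3 + 1\right) - 3 Z\right) - 3 = \left(- 5 \left(3 + Z\right) \left(-2\right) - 3 Z\right) - 3 = \left(- 5 \left(-6 - 2 Z\right) - 3 Z\right) - 3 = \left(\left(30 + 10 Z\right) - 3 Z\right) - 3 = \left(30 + 7 Z\right) - 3 = 27 + 7 Z$)
$\left(-916 + E{\left(55,15 \right)}\right) \left(1742 + 633\right) = \left(-916 + \left(27 + 7 \cdot 55\right)\right) \left(1742 + 633\right) = \left(-916 + \left(27 + 385\right)\right) 2375 = \left(-916 + 412\right) 2375 = \left(-504\right) 2375 = -1197000$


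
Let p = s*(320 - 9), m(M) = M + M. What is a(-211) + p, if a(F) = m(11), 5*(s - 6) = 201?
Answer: 71951/5 ≈ 14390.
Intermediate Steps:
m(M) = 2*M
s = 231/5 (s = 6 + (⅕)*201 = 6 + 201/5 = 231/5 ≈ 46.200)
a(F) = 22 (a(F) = 2*11 = 22)
p = 71841/5 (p = 231*(320 - 9)/5 = (231/5)*311 = 71841/5 ≈ 14368.)
a(-211) + p = 22 + 71841/5 = 71951/5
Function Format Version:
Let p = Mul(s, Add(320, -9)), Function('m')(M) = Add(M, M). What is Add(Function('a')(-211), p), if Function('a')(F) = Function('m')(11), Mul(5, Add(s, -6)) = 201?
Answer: Rational(71951, 5) ≈ 14390.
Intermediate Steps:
Function('m')(M) = Mul(2, M)
s = Rational(231, 5) (s = Add(6, Mul(Rational(1, 5), 201)) = Add(6, Rational(201, 5)) = Rational(231, 5) ≈ 46.200)
Function('a')(F) = 22 (Function('a')(F) = Mul(2, 11) = 22)
p = Rational(71841, 5) (p = Mul(Rational(231, 5), Add(320, -9)) = Mul(Rational(231, 5), 311) = Rational(71841, 5) ≈ 14368.)
Add(Function('a')(-211), p) = Add(22, Rational(71841, 5)) = Rational(71951, 5)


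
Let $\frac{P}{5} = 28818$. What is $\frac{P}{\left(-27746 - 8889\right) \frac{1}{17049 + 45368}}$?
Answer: $- \frac{1798733106}{7327} \approx -2.4549 \cdot 10^{5}$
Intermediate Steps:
$P = 144090$ ($P = 5 \cdot 28818 = 144090$)
$\frac{P}{\left(-27746 - 8889\right) \frac{1}{17049 + 45368}} = \frac{144090}{\left(-27746 - 8889\right) \frac{1}{17049 + 45368}} = \frac{144090}{\left(-36635\right) \frac{1}{62417}} = \frac{144090}{- \frac{36635}{62417}} = 144090 \left(- \frac{62417}{36635}\right) = - \frac{1798733106}{7327}$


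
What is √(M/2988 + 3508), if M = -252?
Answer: √24166031/83 ≈ 59.228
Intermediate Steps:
√(M/2988 + 3508) = √(-252/2988 + 3508) = √(-252*1/2988 + 3508) = √(-7/83 + 3508) = √(291157/83) = √24166031/83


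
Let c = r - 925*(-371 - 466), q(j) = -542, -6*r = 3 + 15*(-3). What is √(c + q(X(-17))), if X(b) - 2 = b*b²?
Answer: √773690 ≈ 879.60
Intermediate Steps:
X(b) = 2 + b³ (X(b) = 2 + b*b² = 2 + b³)
r = 7 (r = -(3 + 15*(-3))/6 = -(3 - 45)/6 = -⅙*(-42) = 7)
c = 774232 (c = 7 - 925*(-371 - 466) = 7 - 925*(-837) = 7 + 774225 = 774232)
√(c + q(X(-17))) = √(774232 - 542) = √773690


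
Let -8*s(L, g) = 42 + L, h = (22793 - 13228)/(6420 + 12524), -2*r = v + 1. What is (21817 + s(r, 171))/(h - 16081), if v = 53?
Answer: -413265728/304628899 ≈ -1.3566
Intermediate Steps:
r = -27 (r = -(53 + 1)/2 = -½*54 = -27)
h = 9565/18944 ≈ 0.50491
s(L, g) = -21/4 - L/8 (s(L, g) = -(42 + L)/8 = -21/4 - L/8)
(21817 + s(r, 171))/(h - 16081) = (21817 + (-21/4 - ⅛*(-27)))/(9565/18944 - 16081) = (21817 + (-21/4 + 27/8))/(-304628899/18944) = (21817 - 15/8)*(-18944/304628899) = (174521/8)*(-18944/304628899) = -413265728/304628899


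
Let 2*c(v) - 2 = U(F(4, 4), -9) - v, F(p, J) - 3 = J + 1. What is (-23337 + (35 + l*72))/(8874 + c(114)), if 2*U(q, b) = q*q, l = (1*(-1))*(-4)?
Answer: -11507/4417 ≈ -2.6052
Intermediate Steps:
l = 4 (l = -1*(-4) = 4)
F(p, J) = 4 + J (F(p, J) = 3 + (J + 1) = 3 + (1 + J) = 4 + J)
U(q, b) = q**2/2 (U(q, b) = (q*q)/2 = q**2/2)
c(v) = 17 - v/2 (c(v) = 1 + ((4 + 4)**2/2 - v)/2 = 1 + ((1/2)*8**2 - v)/2 = 1 + ((1/2)*64 - v)/2 = 1 + (32 - v)/2 = 1 + (16 - v/2) = 17 - v/2)
(-23337 + (35 + l*72))/(8874 + c(114)) = (-23337 + (35 + 4*72))/(8874 + (17 - 1/2*114)) = (-23337 + (35 + 288))/(8874 + (17 - 57)) = (-23337 + 323)/(8874 - 40) = -23014/8834 = -23014*1/8834 = -11507/4417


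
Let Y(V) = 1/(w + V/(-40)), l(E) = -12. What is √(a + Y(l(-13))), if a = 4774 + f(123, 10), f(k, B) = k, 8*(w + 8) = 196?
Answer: √8638413/42 ≈ 69.979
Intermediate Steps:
w = 33/2 (w = -8 + (⅛)*196 = -8 + 49/2 = 33/2 ≈ 16.500)
Y(V) = 1/(33/2 - V/40) (Y(V) = 1/(33/2 + V/(-40)) = 1/(33/2 + V*(-1/40)) = 1/(33/2 - V/40))
a = 4897 (a = 4774 + 123 = 4897)
√(a + Y(l(-13))) = √(4897 - 40/(-660 - 12)) = √(4897 - 40/(-672)) = √(4897 - 40*(-1/672)) = √(4897 + 5/84) = √(411353/84) = √8638413/42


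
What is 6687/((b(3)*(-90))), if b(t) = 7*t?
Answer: -743/210 ≈ -3.5381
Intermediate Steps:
6687/((b(3)*(-90))) = 6687/(((7*3)*(-90))) = 6687/((21*(-90))) = 6687/(-1890) = 6687*(-1/1890) = -743/210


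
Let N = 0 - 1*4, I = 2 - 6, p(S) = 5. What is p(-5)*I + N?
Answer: -24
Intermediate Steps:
I = -4
N = -4 (N = 0 - 4 = -4)
p(-5)*I + N = 5*(-4) - 4 = -20 - 4 = -24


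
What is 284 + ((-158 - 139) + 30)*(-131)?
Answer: 35261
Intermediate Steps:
284 + ((-158 - 139) + 30)*(-131) = 284 + (-297 + 30)*(-131) = 284 - 267*(-131) = 284 + 34977 = 35261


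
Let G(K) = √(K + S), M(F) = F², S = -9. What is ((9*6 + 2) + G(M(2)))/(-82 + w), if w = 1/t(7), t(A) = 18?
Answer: -1008/1475 - 18*I*√5/1475 ≈ -0.68339 - 0.027288*I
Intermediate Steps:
G(K) = √(-9 + K) (G(K) = √(K - 9) = √(-9 + K))
w = 1/18 ≈ 0.055556
((9*6 + 2) + G(M(2)))/(-82 + w) = ((9*6 + 2) + √(-9 + 2²))/(-82 + 1/18) = ((54 + 2) + √(-9 + 4))/(-1475/18) = (56 + √(-5))*(-18/1475) = (56 + I*√5)*(-18/1475) = -1008/1475 - 18*I*√5/1475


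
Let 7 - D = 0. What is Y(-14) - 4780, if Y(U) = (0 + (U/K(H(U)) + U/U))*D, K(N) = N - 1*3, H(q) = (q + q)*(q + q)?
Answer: -3727811/781 ≈ -4773.1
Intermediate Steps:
D = 7 (D = 7 - 1*0 = 7 + 0 = 7)
H(q) = 4*q² (H(q) = (2*q)*(2*q) = 4*q²)
K(N) = -3 + N (K(N) = N - 3 = -3 + N)
Y(U) = 7 + 7*U/(-3 + 4*U²) (Y(U) = (0 + (U/(-3 + 4*U²) + U/U))*7 = (0 + (U/(-3 + 4*U²) + 1))*7 = (0 + (1 + U/(-3 + 4*U²)))*7 = (1 + U/(-3 + 4*U²))*7 = 7 + 7*U/(-3 + 4*U²))
Y(-14) - 4780 = 7*(-3 - 14 + 4*(-14)²)/(-3 + 4*(-14)²) - 4780 = 7*(-3 - 14 + 4*196)/(-3 + 4*196) - 4780 = 7*(-3 - 14 + 784)/(-3 + 784) - 4780 = 7*767/781 - 4780 = 7*(1/781)*767 - 4780 = 5369/781 - 4780 = -3727811/781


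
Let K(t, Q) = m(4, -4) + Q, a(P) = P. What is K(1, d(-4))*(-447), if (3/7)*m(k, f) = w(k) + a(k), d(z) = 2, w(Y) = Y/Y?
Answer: -6109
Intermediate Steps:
w(Y) = 1
m(k, f) = 7/3 + 7*k/3 (m(k, f) = 7*(1 + k)/3 = 7/3 + 7*k/3)
K(t, Q) = 35/3 + Q (K(t, Q) = (7/3 + (7/3)*4) + Q = (7/3 + 28/3) + Q = 35/3 + Q)
K(1, d(-4))*(-447) = (35/3 + 2)*(-447) = (41/3)*(-447) = -6109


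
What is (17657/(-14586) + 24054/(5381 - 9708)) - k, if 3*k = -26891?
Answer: 565302216251/63113622 ≈ 8956.9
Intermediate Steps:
k = -26891/3 (k = (1/3)*(-26891) = -26891/3 ≈ -8963.7)
(17657/(-14586) + 24054/(5381 - 9708)) - k = (17657/(-14586) + 24054/(5381 - 9708)) - 1*(-26891/3) = (17657*(-1/14586) + 24054/(-4327)) + 26891/3 = (-17657/14586 + 24054*(-1/4327)) + 26891/3 = (-17657/14586 - 24054/4327) + 26891/3 = -427253483/63113622 + 26891/3 = 565302216251/63113622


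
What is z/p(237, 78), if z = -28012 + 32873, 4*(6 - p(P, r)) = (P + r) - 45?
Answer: -9722/123 ≈ -79.041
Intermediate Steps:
p(P, r) = 69/4 - P/4 - r/4 (p(P, r) = 6 - ((P + r) - 45)/4 = 6 - (-45 + P + r)/4 = 6 + (45/4 - P/4 - r/4) = 69/4 - P/4 - r/4)
z = 4861
z/p(237, 78) = 4861/(69/4 - 1/4*237 - 1/4*78) = 4861/(69/4 - 237/4 - 39/2) = 4861/(-123/2) = 4861*(-2/123) = -9722/123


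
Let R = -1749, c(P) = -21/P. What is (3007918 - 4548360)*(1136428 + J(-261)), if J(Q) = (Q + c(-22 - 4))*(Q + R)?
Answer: -33231014055938/13 ≈ -2.5562e+12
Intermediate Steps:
J(Q) = (-1749 + Q)*(21/26 + Q) (J(Q) = (Q - 21/(-22 - 4))*(Q - 1749) = (Q - 21/(-26))*(-1749 + Q) = (Q - 21*(-1/26))*(-1749 + Q) = (Q + 21/26)*(-1749 + Q) = (21/26 + Q)*(-1749 + Q) = (-1749 + Q)*(21/26 + Q))
(3007918 - 4548360)*(1136428 + J(-261)) = (3007918 - 4548360)*(1136428 + (-36729/26 + (-261)² - 45453/26*(-261))) = -1540442*(1136428 + (-36729/26 + 68121 + 11863233/26)) = -1540442*(1136428 + 6798825/13) = -1540442*21572389/13 = -33231014055938/13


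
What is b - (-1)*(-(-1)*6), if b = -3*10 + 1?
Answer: -23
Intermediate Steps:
b = -29 (b = -30 + 1 = -29)
b - (-1)*(-(-1)*6) = -29 - (-1)*(-(-1)*6) = -29 - (-1)*(-1*(-6)) = -29 - (-1)*6 = -29 - 1*(-6) = -29 + 6 = -23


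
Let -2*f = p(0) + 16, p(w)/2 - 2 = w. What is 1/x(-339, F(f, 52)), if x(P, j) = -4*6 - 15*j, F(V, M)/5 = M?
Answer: -1/3924 ≈ -0.00025484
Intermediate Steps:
p(w) = 4 + 2*w
f = -10 (f = -((4 + 2*0) + 16)/2 = -((4 + 0) + 16)/2 = -(4 + 16)/2 = -1/2*20 = -10)
F(V, M) = 5*M
x(P, j) = -24 - 15*j
1/x(-339, F(f, 52)) = 1/(-24 - 75*52) = 1/(-24 - 15*260) = 1/(-24 - 3900) = 1/(-3924) = -1/3924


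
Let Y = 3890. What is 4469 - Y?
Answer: 579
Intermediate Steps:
4469 - Y = 4469 - 1*3890 = 4469 - 3890 = 579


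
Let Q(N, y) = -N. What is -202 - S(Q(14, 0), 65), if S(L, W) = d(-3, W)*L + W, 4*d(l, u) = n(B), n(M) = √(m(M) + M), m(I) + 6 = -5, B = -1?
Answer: -267 + 7*I*√3 ≈ -267.0 + 12.124*I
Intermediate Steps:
m(I) = -11 (m(I) = -6 - 5 = -11)
n(M) = √(-11 + M)
d(l, u) = I*√3/2 (d(l, u) = √(-11 - 1)/4 = √(-12)/4 = (2*I*√3)/4 = I*√3/2)
S(L, W) = W + I*L*√3/2 (S(L, W) = (I*√3/2)*L + W = I*L*√3/2 + W = W + I*L*√3/2)
-202 - S(Q(14, 0), 65) = -202 - (65 + I*(-1*14)*√3/2) = -202 - (65 + (½)*I*(-14)*√3) = -202 - (65 - 7*I*√3) = -202 + (-65 + 7*I*√3) = -267 + 7*I*√3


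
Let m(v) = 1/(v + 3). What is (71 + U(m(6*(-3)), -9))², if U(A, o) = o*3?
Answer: 1936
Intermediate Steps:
m(v) = 1/(3 + v)
U(A, o) = 3*o
(71 + U(m(6*(-3)), -9))² = (71 + 3*(-9))² = (71 - 27)² = 44² = 1936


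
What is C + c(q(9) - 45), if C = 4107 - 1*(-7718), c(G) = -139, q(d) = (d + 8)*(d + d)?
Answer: 11686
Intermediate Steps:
q(d) = 2*d*(8 + d) (q(d) = (8 + d)*(2*d) = 2*d*(8 + d))
C = 11825 (C = 4107 + 7718 = 11825)
C + c(q(9) - 45) = 11825 - 139 = 11686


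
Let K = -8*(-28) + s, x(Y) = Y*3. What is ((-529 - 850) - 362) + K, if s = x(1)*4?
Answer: -1505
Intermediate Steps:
x(Y) = 3*Y
s = 12 (s = (3*1)*4 = 3*4 = 12)
K = 236 (K = -8*(-28) + 12 = 224 + 12 = 236)
((-529 - 850) - 362) + K = ((-529 - 850) - 362) + 236 = (-1379 - 362) + 236 = -1741 + 236 = -1505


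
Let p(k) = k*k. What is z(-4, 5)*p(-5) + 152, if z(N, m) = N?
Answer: 52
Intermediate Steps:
p(k) = k**2
z(-4, 5)*p(-5) + 152 = -4*(-5)**2 + 152 = -4*25 + 152 = -100 + 152 = 52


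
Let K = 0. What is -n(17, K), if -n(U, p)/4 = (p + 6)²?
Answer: 144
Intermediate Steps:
n(U, p) = -4*(6 + p)² (n(U, p) = -4*(p + 6)² = -4*(6 + p)²)
-n(17, K) = -(-4)*(6 + 0)² = -(-4)*6² = -(-4)*36 = -1*(-144) = 144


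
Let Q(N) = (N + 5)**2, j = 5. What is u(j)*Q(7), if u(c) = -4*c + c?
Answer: -2160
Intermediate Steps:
u(c) = -3*c
Q(N) = (5 + N)**2
u(j)*Q(7) = (-3*5)*(5 + 7)**2 = -15*12**2 = -15*144 = -2160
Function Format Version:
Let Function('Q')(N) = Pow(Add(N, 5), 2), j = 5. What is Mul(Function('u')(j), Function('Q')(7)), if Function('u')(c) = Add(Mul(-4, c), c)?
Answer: -2160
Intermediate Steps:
Function('u')(c) = Mul(-3, c)
Function('Q')(N) = Pow(Add(5, N), 2)
Mul(Function('u')(j), Function('Q')(7)) = Mul(Mul(-3, 5), Pow(Add(5, 7), 2)) = Mul(-15, Pow(12, 2)) = Mul(-15, 144) = -2160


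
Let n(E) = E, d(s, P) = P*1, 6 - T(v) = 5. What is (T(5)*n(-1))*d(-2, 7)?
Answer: -7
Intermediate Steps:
T(v) = 1 (T(v) = 6 - 1*5 = 6 - 5 = 1)
d(s, P) = P
(T(5)*n(-1))*d(-2, 7) = (1*(-1))*7 = -1*7 = -7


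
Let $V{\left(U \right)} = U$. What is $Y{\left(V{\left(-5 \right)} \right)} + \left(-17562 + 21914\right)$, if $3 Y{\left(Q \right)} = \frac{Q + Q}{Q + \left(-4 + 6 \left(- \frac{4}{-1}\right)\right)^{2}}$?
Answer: $\frac{1031422}{237} \approx 4352.0$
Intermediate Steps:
$Y{\left(Q \right)} = \frac{2 Q}{3 \left(400 + Q\right)}$ ($Y{\left(Q \right)} = \frac{\left(Q + Q\right) \frac{1}{Q + \left(-4 + 6 \left(- \frac{4}{-1}\right)\right)^{2}}}{3} = \frac{2 Q \frac{1}{Q + \left(-4 + 6 \left(\left(-4\right) \left(-1\right)\right)\right)^{2}}}{3} = \frac{2 Q \frac{1}{Q + \left(-4 + 6 \cdot 4\right)^{2}}}{3} = \frac{2 Q \frac{1}{Q + \left(-4 + 24\right)^{2}}}{3} = \frac{2 Q \frac{1}{Q + 20^{2}}}{3} = \frac{2 Q \frac{1}{Q + 400}}{3} = \frac{2 Q \frac{1}{400 + Q}}{3} = \frac{2 Q}{3 \left(400 + Q\right)}$)
$Y{\left(V{\left(-5 \right)} \right)} + \left(-17562 + 21914\right) = \frac{2}{3} \left(-5\right) \frac{1}{400 - 5} + \left(-17562 + 21914\right) = \frac{2}{3} \left(-5\right) \frac{1}{395} + 4352 = - \frac{2}{237} + 4352 = \frac{1031422}{237}$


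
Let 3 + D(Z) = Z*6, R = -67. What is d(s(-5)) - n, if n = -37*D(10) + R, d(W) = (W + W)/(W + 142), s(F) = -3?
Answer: 302458/139 ≈ 2176.0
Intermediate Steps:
D(Z) = -3 + 6*Z (D(Z) = -3 + Z*6 = -3 + 6*Z)
d(W) = 2*W/(142 + W) (d(W) = (2*W)/(142 + W) = 2*W/(142 + W))
n = -2176 (n = -37*(-3 + 6*10) - 67 = -37*(-3 + 60) - 67 = -37*57 - 67 = -2109 - 67 = -2176)
d(s(-5)) - n = 2*(-3)/(142 - 3) - 1*(-2176) = 2*(-3)/139 + 2176 = 2*(-3)*(1/139) + 2176 = -6/139 + 2176 = 302458/139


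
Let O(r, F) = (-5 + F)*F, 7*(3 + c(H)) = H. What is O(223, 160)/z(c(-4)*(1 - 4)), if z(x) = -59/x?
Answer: -1860000/413 ≈ -4503.6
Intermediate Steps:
c(H) = -3 + H/7
O(r, F) = F*(-5 + F)
O(223, 160)/z(c(-4)*(1 - 4)) = (160*(-5 + 160))/((-59*1/((1 - 4)*(-3 + (⅐)*(-4))))) = (160*155)/((-59*(-1/(3*(-3 - 4/7))))) = 24800/((-59/((-25/7*(-3))))) = 24800/((-59/75/7)) = 24800/((-59*7/75)) = 24800/(-413/75) = 24800*(-75/413) = -1860000/413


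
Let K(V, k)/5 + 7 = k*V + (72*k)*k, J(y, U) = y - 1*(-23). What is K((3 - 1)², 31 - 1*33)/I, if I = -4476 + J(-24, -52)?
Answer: -1365/4477 ≈ -0.30489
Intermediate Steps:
J(y, U) = 23 + y (J(y, U) = y + 23 = 23 + y)
K(V, k) = -35 + 360*k² + 5*V*k (K(V, k) = -35 + 5*(k*V + (72*k)*k) = -35 + 5*(V*k + 72*k²) = -35 + 5*(72*k² + V*k) = -35 + (360*k² + 5*V*k) = -35 + 360*k² + 5*V*k)
I = -4477 (I = -4476 + (23 - 24) = -4476 - 1 = -4477)
K((3 - 1)², 31 - 1*33)/I = (-35 + 360*(31 - 1*33)² + 5*(3 - 1)²*(31 - 1*33))/(-4477) = (-35 + 360*(31 - 33)² + 5*2²*(31 - 33))*(-1/4477) = (-35 + 360*(-2)² + 5*4*(-2))*(-1/4477) = (-35 + 360*4 - 40)*(-1/4477) = (-35 + 1440 - 40)*(-1/4477) = 1365*(-1/4477) = -1365/4477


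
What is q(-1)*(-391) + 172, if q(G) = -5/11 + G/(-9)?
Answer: 30322/99 ≈ 306.28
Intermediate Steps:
q(G) = -5/11 - G/9 (q(G) = -5*1/11 + G*(-⅑) = -5/11 - G/9)
q(-1)*(-391) + 172 = (-5/11 - ⅑*(-1))*(-391) + 172 = (-5/11 + ⅑)*(-391) + 172 = -34/99*(-391) + 172 = 13294/99 + 172 = 30322/99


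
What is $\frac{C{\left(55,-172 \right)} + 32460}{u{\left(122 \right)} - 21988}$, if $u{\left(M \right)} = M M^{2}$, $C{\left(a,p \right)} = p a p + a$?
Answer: $\frac{331927}{358772} \approx 0.92518$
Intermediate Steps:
$C{\left(a,p \right)} = a + a p^{2}$ ($C{\left(a,p \right)} = a p p + a = a p^{2} + a = a + a p^{2}$)
$u{\left(M \right)} = M^{3}$
$\frac{C{\left(55,-172 \right)} + 32460}{u{\left(122 \right)} - 21988} = \frac{55 \left(1 + \left(-172\right)^{2}\right) + 32460}{122^{3} - 21988} = \frac{55 \left(1 + 29584\right) + 32460}{1815848 - 21988} = \frac{55 \cdot 29585 + 32460}{1793860} = \left(1627175 + 32460\right) \frac{1}{1793860} = 1659635 \cdot \frac{1}{1793860} = \frac{331927}{358772}$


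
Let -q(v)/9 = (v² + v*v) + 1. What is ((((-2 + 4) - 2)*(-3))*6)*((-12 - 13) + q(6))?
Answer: 0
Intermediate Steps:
q(v) = -9 - 18*v² (q(v) = -9*((v² + v*v) + 1) = -9*((v² + v²) + 1) = -9*(2*v² + 1) = -9*(1 + 2*v²) = -9 - 18*v²)
((((-2 + 4) - 2)*(-3))*6)*((-12 - 13) + q(6)) = ((((-2 + 4) - 2)*(-3))*6)*((-12 - 13) + (-9 - 18*6²)) = (((2 - 2)*(-3))*6)*(-25 + (-9 - 18*36)) = ((0*(-3))*6)*(-25 + (-9 - 648)) = (0*6)*(-25 - 657) = 0*(-682) = 0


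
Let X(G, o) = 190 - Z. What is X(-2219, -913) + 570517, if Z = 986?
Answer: 569721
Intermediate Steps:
X(G, o) = -796 (X(G, o) = 190 - 1*986 = 190 - 986 = -796)
X(-2219, -913) + 570517 = -796 + 570517 = 569721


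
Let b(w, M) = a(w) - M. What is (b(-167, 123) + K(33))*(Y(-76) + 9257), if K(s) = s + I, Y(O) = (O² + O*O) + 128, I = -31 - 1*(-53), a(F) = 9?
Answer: -1235283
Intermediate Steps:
I = 22 (I = -31 + 53 = 22)
b(w, M) = 9 - M
Y(O) = 128 + 2*O² (Y(O) = (O² + O²) + 128 = 2*O² + 128 = 128 + 2*O²)
K(s) = 22 + s (K(s) = s + 22 = 22 + s)
(b(-167, 123) + K(33))*(Y(-76) + 9257) = ((9 - 1*123) + (22 + 33))*((128 + 2*(-76)²) + 9257) = ((9 - 123) + 55)*((128 + 2*5776) + 9257) = (-114 + 55)*((128 + 11552) + 9257) = -59*(11680 + 9257) = -59*20937 = -1235283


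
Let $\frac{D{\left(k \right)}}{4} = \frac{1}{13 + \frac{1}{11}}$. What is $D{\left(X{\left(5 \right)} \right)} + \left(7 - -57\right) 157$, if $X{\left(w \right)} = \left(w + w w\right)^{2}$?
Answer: $\frac{361739}{36} \approx 10048.0$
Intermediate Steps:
$X{\left(w \right)} = \left(w + w^{2}\right)^{2}$
$D{\left(k \right)} = \frac{11}{36}$ ($D{\left(k \right)} = \frac{4}{13 + \frac{1}{11}} = \frac{4}{\frac{144}{11}} = 4 \cdot \frac{11}{144} = \frac{11}{36}$)
$D{\left(X{\left(5 \right)} \right)} + \left(7 - -57\right) 157 = \frac{11}{36} + \left(7 - -57\right) 157 = \frac{11}{36} + \left(7 + 57\right) 157 = \frac{11}{36} + 64 \cdot 157 = \frac{11}{36} + 10048 = \frac{361739}{36}$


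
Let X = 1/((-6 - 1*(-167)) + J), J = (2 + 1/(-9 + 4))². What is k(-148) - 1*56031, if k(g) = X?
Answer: -230063261/4106 ≈ -56031.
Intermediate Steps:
J = 81/25 (J = (2 + 1/(-5))² = (2 - ⅕)² = (9/5)² = 81/25 ≈ 3.2400)
X = 25/4106 (X = 1/((-6 - 1*(-167)) + 81/25) = 1/((-6 + 167) + 81/25) = 1/(161 + 81/25) = 1/(4106/25) = 25/4106 ≈ 0.0060887)
k(g) = 25/4106
k(-148) - 1*56031 = 25/4106 - 1*56031 = 25/4106 - 56031 = -230063261/4106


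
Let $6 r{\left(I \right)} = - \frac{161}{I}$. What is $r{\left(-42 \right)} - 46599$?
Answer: $- \frac{1677541}{36} \approx -46598.0$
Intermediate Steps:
$r{\left(I \right)} = - \frac{161}{6 I}$ ($r{\left(I \right)} = \frac{\left(-161\right) \frac{1}{I}}{6} = - \frac{161}{6 I}$)
$r{\left(-42 \right)} - 46599 = - \frac{161}{6 \left(-42\right)} - 46599 = \left(- \frac{161}{6}\right) \left(- \frac{1}{42}\right) - 46599 = \frac{23}{36} - 46599 = - \frac{1677541}{36}$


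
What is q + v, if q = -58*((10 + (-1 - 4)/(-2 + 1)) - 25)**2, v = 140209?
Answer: 134409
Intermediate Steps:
q = -5800 (q = -58*((10 - 5/(-1)) - 25)**2 = -58*((10 - 5*(-1)) - 25)**2 = -58*((10 + 5) - 25)**2 = -58*(15 - 25)**2 = -58*(-10)**2 = -58*100 = -5800)
q + v = -5800 + 140209 = 134409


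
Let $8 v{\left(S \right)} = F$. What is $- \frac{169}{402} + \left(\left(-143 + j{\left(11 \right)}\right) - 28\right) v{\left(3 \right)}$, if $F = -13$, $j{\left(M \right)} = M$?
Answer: $\frac{104351}{402} \approx 259.58$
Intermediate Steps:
$v{\left(S \right)} = - \frac{13}{8}$ ($v{\left(S \right)} = \frac{1}{8} \left(-13\right) = - \frac{13}{8}$)
$- \frac{169}{402} + \left(\left(-143 + j{\left(11 \right)}\right) - 28\right) v{\left(3 \right)} = - \frac{169}{402} + \left(\left(-143 + 11\right) - 28\right) \left(- \frac{13}{8}\right) = \left(-169\right) \frac{1}{402} + \left(-132 - 28\right) \left(- \frac{13}{8}\right) = - \frac{169}{402} - -260 = - \frac{169}{402} + 260 = \frac{104351}{402}$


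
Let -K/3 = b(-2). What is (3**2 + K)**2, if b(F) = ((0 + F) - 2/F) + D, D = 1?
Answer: 81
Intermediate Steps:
b(F) = 1 + F - 2/F (b(F) = ((0 + F) - 2/F) + 1 = (F - 2/F) + 1 = 1 + F - 2/F)
K = 0 (K = -3*(1 - 2 - 2/(-2)) = -3*(1 - 2 - 2*(-1/2)) = -3*(1 - 2 + 1) = -3*0 = 0)
(3**2 + K)**2 = (3**2 + 0)**2 = (9 + 0)**2 = 9**2 = 81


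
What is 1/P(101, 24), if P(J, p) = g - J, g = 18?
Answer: -1/83 ≈ -0.012048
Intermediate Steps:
P(J, p) = 18 - J
1/P(101, 24) = 1/(18 - 1*101) = 1/(18 - 101) = 1/(-83) = -1/83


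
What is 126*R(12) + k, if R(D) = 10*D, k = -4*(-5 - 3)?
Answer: 15152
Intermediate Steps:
k = 32 (k = -4*(-8) = 32)
126*R(12) + k = 126*(10*12) + 32 = 126*120 + 32 = 15120 + 32 = 15152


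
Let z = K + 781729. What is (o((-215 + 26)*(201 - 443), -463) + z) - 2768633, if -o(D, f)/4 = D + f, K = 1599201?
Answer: -568803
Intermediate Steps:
o(D, f) = -4*D - 4*f (o(D, f) = -4*(D + f) = -4*D - 4*f)
z = 2380930 (z = 1599201 + 781729 = 2380930)
(o((-215 + 26)*(201 - 443), -463) + z) - 2768633 = ((-4*(-215 + 26)*(201 - 443) - 4*(-463)) + 2380930) - 2768633 = ((-(-756)*(-242) + 1852) + 2380930) - 2768633 = ((-4*45738 + 1852) + 2380930) - 2768633 = ((-182952 + 1852) + 2380930) - 2768633 = (-181100 + 2380930) - 2768633 = 2199830 - 2768633 = -568803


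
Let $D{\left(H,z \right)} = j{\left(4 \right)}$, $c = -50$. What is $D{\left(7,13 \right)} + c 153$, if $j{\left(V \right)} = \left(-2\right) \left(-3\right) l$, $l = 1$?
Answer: $-7644$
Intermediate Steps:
$j{\left(V \right)} = 6$ ($j{\left(V \right)} = \left(-2\right) \left(-3\right) 1 = 6 \cdot 1 = 6$)
$D{\left(H,z \right)} = 6$
$D{\left(7,13 \right)} + c 153 = 6 - 7650 = -7644$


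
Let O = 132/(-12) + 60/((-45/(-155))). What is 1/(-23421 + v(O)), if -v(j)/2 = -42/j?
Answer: -587/13747875 ≈ -4.2698e-5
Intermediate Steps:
O = 587/3 (O = 132*(-1/12) + 60/((-45*(-1/155))) = -11 + 60/(9/31) = -11 + 60*(31/9) = -11 + 620/3 = 587/3 ≈ 195.67)
v(j) = 84/j (v(j) = -(-84)/j = 84/j)
1/(-23421 + v(O)) = 1/(-23421 + 84/(587/3)) = 1/(-23421 + 84*(3/587)) = 1/(-23421 + 252/587) = 1/(-13747875/587) = -587/13747875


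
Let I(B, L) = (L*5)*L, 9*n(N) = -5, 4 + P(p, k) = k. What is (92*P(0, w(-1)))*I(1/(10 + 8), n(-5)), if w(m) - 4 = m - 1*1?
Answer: -23000/81 ≈ -283.95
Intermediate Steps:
w(m) = 3 + m (w(m) = 4 + (m - 1*1) = 4 + (m - 1) = 4 + (-1 + m) = 3 + m)
P(p, k) = -4 + k
n(N) = -5/9 (n(N) = (⅑)*(-5) = -5/9)
I(B, L) = 5*L² (I(B, L) = (5*L)*L = 5*L²)
(92*P(0, w(-1)))*I(1/(10 + 8), n(-5)) = (92*(-4 + (3 - 1)))*(5*(-5/9)²) = (92*(-4 + 2))*(5*(25/81)) = (92*(-2))*(125/81) = -184*125/81 = -23000/81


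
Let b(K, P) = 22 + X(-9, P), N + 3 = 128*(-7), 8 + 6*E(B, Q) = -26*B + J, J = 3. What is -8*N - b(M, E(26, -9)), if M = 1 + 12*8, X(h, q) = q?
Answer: 14567/2 ≈ 7283.5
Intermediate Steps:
E(B, Q) = -5/6 - 13*B/3 (E(B, Q) = -4/3 + (-26*B + 3)/6 = -4/3 + (3 - 26*B)/6 = -4/3 + (1/2 - 13*B/3) = -5/6 - 13*B/3)
M = 97 (M = 1 + 96 = 97)
N = -899 (N = -3 + 128*(-7) = -3 - 896 = -899)
b(K, P) = 22 + P
-8*N - b(M, E(26, -9)) = -8*(-899) - (22 + (-5/6 - 13/3*26)) = 7192 - (22 + (-5/6 - 338/3)) = 7192 - (22 - 227/2) = 7192 - 1*(-183/2) = 7192 + 183/2 = 14567/2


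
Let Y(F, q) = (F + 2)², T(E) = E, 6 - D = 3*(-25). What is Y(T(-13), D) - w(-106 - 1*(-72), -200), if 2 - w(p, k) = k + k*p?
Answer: 6719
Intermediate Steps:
D = 81 (D = 6 - 3*(-25) = 6 - 1*(-75) = 6 + 75 = 81)
w(p, k) = 2 - k - k*p (w(p, k) = 2 - (k + k*p) = 2 + (-k - k*p) = 2 - k - k*p)
Y(F, q) = (2 + F)²
Y(T(-13), D) - w(-106 - 1*(-72), -200) = (2 - 13)² - (2 - 1*(-200) - 1*(-200)*(-106 - 1*(-72))) = (-11)² - (2 + 200 - 1*(-200)*(-106 + 72)) = 121 - (2 + 200 - 1*(-200)*(-34)) = 121 - (2 + 200 - 6800) = 121 - 1*(-6598) = 121 + 6598 = 6719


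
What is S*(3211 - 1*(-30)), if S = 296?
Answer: 959336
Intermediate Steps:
S*(3211 - 1*(-30)) = 296*(3211 - 1*(-30)) = 296*(3211 + 30) = 296*3241 = 959336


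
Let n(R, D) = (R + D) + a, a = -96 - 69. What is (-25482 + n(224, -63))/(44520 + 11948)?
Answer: -12743/28234 ≈ -0.45134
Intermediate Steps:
a = -165
n(R, D) = -165 + D + R (n(R, D) = (R + D) - 165 = (D + R) - 165 = -165 + D + R)
(-25482 + n(224, -63))/(44520 + 11948) = (-25482 + (-165 - 63 + 224))/(44520 + 11948) = (-25482 - 4)/56468 = -25486*1/56468 = -12743/28234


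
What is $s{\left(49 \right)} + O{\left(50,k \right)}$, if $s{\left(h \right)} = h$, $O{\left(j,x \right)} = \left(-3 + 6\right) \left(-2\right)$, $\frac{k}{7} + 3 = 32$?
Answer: $43$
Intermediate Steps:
$k = 203$ ($k = -21 + 7 \cdot 32 = -21 + 224 = 203$)
$O{\left(j,x \right)} = -6$ ($O{\left(j,x \right)} = 3 \left(-2\right) = -6$)
$s{\left(49 \right)} + O{\left(50,k \right)} = 49 - 6 = 43$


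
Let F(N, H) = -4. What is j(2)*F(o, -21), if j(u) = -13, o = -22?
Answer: 52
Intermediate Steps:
j(2)*F(o, -21) = -13*(-4) = 52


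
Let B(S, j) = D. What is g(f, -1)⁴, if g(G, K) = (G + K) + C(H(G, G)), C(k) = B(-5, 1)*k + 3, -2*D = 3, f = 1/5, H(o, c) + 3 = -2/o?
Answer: 2217373921/10000 ≈ 2.2174e+5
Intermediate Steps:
H(o, c) = -3 - 2/o
f = ⅕ ≈ 0.20000
D = -3/2 (D = -½*3 = -3/2 ≈ -1.5000)
B(S, j) = -3/2
C(k) = 3 - 3*k/2 (C(k) = -3*k/2 + 3 = 3 - 3*k/2)
g(G, K) = 15/2 + G + K + 3/G (g(G, K) = (G + K) + (3 - 3*(-3 - 2/G)/2) = (G + K) + (3 + (9/2 + 3/G)) = (G + K) + (15/2 + 3/G) = 15/2 + G + K + 3/G)
g(f, -1)⁴ = (15/2 + ⅕ - 1 + 3/(⅕))⁴ = (15/2 + ⅕ - 1 + 3*5)⁴ = (15/2 + ⅕ - 1 + 15)⁴ = (217/10)⁴ = 2217373921/10000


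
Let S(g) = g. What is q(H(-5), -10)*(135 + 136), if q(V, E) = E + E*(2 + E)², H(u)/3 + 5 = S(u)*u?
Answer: -176150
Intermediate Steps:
H(u) = -15 + 3*u² (H(u) = -15 + 3*(u*u) = -15 + 3*u²)
q(H(-5), -10)*(135 + 136) = (-10*(1 + (2 - 10)²))*(135 + 136) = -10*(1 + (-8)²)*271 = -10*(1 + 64)*271 = -10*65*271 = -650*271 = -176150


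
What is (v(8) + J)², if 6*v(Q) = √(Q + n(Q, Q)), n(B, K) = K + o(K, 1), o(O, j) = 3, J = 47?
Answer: (282 + √19)²/36 ≈ 2277.8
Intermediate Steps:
n(B, K) = 3 + K (n(B, K) = K + 3 = 3 + K)
v(Q) = √(3 + 2*Q)/6 (v(Q) = √(Q + (3 + Q))/6 = √(3 + 2*Q)/6)
(v(8) + J)² = (√(3 + 2*8)/6 + 47)² = (√(3 + 16)/6 + 47)² = (√19/6 + 47)² = (47 + √19/6)²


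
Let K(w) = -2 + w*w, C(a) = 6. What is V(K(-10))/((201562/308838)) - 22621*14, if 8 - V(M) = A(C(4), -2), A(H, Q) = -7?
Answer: -31914421729/100781 ≈ -3.1667e+5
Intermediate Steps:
K(w) = -2 + w**2
V(M) = 15 (V(M) = 8 - 1*(-7) = 8 + 7 = 15)
V(K(-10))/((201562/308838)) - 22621*14 = 15/((201562/308838)) - 22621*14 = 15/((201562*(1/308838))) - 316694 = 15/(100781/154419) - 316694 = 15*(154419/100781) - 316694 = 2316285/100781 - 316694 = -31914421729/100781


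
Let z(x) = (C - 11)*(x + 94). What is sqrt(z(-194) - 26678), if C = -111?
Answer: I*sqrt(14478) ≈ 120.32*I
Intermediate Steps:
z(x) = -11468 - 122*x (z(x) = (-111 - 11)*(x + 94) = -122*(94 + x) = -11468 - 122*x)
sqrt(z(-194) - 26678) = sqrt((-11468 - 122*(-194)) - 26678) = sqrt((-11468 + 23668) - 26678) = sqrt(12200 - 26678) = sqrt(-14478) = I*sqrt(14478)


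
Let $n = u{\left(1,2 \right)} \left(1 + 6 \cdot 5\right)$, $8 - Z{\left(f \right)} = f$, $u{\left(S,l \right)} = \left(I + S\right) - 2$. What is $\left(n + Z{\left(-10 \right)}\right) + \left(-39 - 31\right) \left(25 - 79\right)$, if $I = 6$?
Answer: $3953$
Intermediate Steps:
$u{\left(S,l \right)} = 4 + S$ ($u{\left(S,l \right)} = \left(6 + S\right) - 2 = 4 + S$)
$Z{\left(f \right)} = 8 - f$
$n = 155$ ($n = \left(4 + 1\right) \left(1 + 6 \cdot 5\right) = 5 \left(1 + 30\right) = 5 \cdot 31 = 155$)
$\left(n + Z{\left(-10 \right)}\right) + \left(-39 - 31\right) \left(25 - 79\right) = \left(155 + \left(8 - -10\right)\right) + \left(-39 - 31\right) \left(25 - 79\right) = \left(155 + \left(8 + 10\right)\right) - -3780 = \left(155 + 18\right) + 3780 = 173 + 3780 = 3953$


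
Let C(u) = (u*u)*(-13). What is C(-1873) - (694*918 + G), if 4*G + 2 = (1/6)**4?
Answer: -239722511905/5184 ≈ -4.6243e+7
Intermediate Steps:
C(u) = -13*u**2 (C(u) = u**2*(-13) = -13*u**2)
G = -2591/5184 (G = -1/2 + (1/6)**4/4 = -1/2 + (1/4)*(1/1296) = -1/2 + 1/5184 = -2591/5184 ≈ -0.49981)
C(-1873) - (694*918 + G) = -13*(-1873)**2 - (694*918 - 2591/5184) = -13*3508129 - (637092 - 2591/5184) = -45605677 - 1*3302682337/5184 = -45605677 - 3302682337/5184 = -239722511905/5184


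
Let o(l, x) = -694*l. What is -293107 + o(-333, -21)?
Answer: -62005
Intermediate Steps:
-293107 + o(-333, -21) = -293107 - 694*(-333) = -293107 + 231102 = -62005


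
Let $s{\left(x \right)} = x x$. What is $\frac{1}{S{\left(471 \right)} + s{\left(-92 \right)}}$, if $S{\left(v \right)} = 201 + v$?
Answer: $\frac{1}{9136} \approx 0.00010946$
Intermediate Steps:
$s{\left(x \right)} = x^{2}$
$\frac{1}{S{\left(471 \right)} + s{\left(-92 \right)}} = \frac{1}{\left(201 + 471\right) + \left(-92\right)^{2}} = \frac{1}{672 + 8464} = \frac{1}{9136}$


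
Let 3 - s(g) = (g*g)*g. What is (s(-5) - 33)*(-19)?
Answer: -1805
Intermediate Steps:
s(g) = 3 - g**3 (s(g) = 3 - g*g*g = 3 - g**2*g = 3 - g**3)
(s(-5) - 33)*(-19) = ((3 - 1*(-5)**3) - 33)*(-19) = ((3 - 1*(-125)) - 33)*(-19) = ((3 + 125) - 33)*(-19) = (128 - 33)*(-19) = 95*(-19) = -1805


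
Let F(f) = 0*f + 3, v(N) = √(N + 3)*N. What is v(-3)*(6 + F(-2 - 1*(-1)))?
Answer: 0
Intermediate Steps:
v(N) = N*√(3 + N) (v(N) = √(3 + N)*N = N*√(3 + N))
F(f) = 3 (F(f) = 0 + 3 = 3)
v(-3)*(6 + F(-2 - 1*(-1))) = (-3*√(3 - 3))*(6 + 3) = -3*√0*9 = -3*0*9 = 0*9 = 0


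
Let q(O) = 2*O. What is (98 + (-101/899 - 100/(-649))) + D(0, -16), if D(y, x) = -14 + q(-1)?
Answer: 47867333/583451 ≈ 82.042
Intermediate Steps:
D(y, x) = -16 (D(y, x) = -14 + 2*(-1) = -14 - 2 = -16)
(98 + (-101/899 - 100/(-649))) + D(0, -16) = (98 + (-101/899 - 100/(-649))) - 16 = (98 + (-101*1/899 - 100*(-1/649))) - 16 = (98 + (-101/899 + 100/649)) - 16 = (98 + 24351/583451) - 16 = 57202549/583451 - 16 = 47867333/583451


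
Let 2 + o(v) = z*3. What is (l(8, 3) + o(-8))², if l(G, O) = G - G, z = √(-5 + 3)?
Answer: (2 - 3*I*√2)² ≈ -14.0 - 16.971*I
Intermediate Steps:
z = I*√2 (z = √(-2) = I*√2 ≈ 1.4142*I)
l(G, O) = 0
o(v) = -2 + 3*I*√2 (o(v) = -2 + (I*√2)*3 = -2 + 3*I*√2)
(l(8, 3) + o(-8))² = (0 + (-2 + 3*I*√2))² = (-2 + 3*I*√2)²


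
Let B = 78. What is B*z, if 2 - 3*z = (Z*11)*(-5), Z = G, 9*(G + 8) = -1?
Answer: -103922/9 ≈ -11547.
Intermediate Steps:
G = -73/9 (G = -8 + (⅑)*(-1) = -8 - ⅑ = -73/9 ≈ -8.1111)
Z = -73/9 ≈ -8.1111
z = -3997/27 (z = ⅔ - (-73/9*11)*(-5)/3 = ⅔ - (-803)*(-5)/27 = ⅔ - ⅓*4015/9 = ⅔ - 4015/27 = -3997/27 ≈ -148.04)
B*z = 78*(-3997/27) = -103922/9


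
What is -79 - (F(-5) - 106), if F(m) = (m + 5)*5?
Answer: 27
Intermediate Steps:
F(m) = 25 + 5*m (F(m) = (5 + m)*5 = 25 + 5*m)
-79 - (F(-5) - 106) = -79 - ((25 + 5*(-5)) - 106) = -79 - ((25 - 25) - 106) = -79 - (0 - 106) = -79 - 1*(-106) = -79 + 106 = 27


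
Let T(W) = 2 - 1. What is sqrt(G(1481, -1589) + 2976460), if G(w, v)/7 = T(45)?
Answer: sqrt(2976467) ≈ 1725.2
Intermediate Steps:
T(W) = 1
G(w, v) = 7 (G(w, v) = 7*1 = 7)
sqrt(G(1481, -1589) + 2976460) = sqrt(7 + 2976460) = sqrt(2976467)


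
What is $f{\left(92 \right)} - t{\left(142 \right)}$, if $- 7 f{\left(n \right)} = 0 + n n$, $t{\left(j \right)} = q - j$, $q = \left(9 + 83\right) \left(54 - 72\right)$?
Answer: $\frac{4122}{7} \approx 588.86$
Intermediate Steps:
$q = -1656$ ($q = 92 \left(-18\right) = -1656$)
$t{\left(j \right)} = -1656 - j$
$f{\left(n \right)} = - \frac{n^{2}}{7}$ ($f{\left(n \right)} = - \frac{0 + n n}{7} = - \frac{0 + n^{2}}{7} = - \frac{n^{2}}{7}$)
$f{\left(92 \right)} - t{\left(142 \right)} = - \frac{92^{2}}{7} - \left(-1656 - 142\right) = \left(- \frac{1}{7}\right) 8464 - \left(-1656 - 142\right) = - \frac{8464}{7} - -1798 = - \frac{8464}{7} + 1798 = \frac{4122}{7}$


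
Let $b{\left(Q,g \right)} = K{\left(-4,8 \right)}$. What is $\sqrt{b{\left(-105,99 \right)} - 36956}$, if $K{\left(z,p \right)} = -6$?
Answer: $i \sqrt{36962} \approx 192.26 i$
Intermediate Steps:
$b{\left(Q,g \right)} = -6$
$\sqrt{b{\left(-105,99 \right)} - 36956} = \sqrt{-6 - 36956} = \sqrt{-36962} = i \sqrt{36962}$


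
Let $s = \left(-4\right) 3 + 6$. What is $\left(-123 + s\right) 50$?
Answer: $-6450$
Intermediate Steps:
$s = -6$ ($s = -12 + 6 = -6$)
$\left(-123 + s\right) 50 = \left(-123 - 6\right) 50 = \left(-129\right) 50 = -6450$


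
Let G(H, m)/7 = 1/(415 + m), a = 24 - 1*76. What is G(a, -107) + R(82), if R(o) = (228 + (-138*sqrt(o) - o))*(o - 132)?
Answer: -321199/44 + 6900*sqrt(82) ≈ 55182.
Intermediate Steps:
a = -52 (a = 24 - 76 = -52)
G(H, m) = 7/(415 + m)
R(o) = (-132 + o)*(228 - o - 138*sqrt(o)) (R(o) = (228 + (-o - 138*sqrt(o)))*(-132 + o) = (228 - o - 138*sqrt(o))*(-132 + o) = (-132 + o)*(228 - o - 138*sqrt(o)))
G(a, -107) + R(82) = 7/(415 - 107) + (-30096 - 1*82**2 - 11316*sqrt(82) + 360*82 + 18216*sqrt(82)) = 7/308 + (-30096 - 1*6724 - 11316*sqrt(82) + 29520 + 18216*sqrt(82)) = 7*(1/308) + (-30096 - 6724 - 11316*sqrt(82) + 29520 + 18216*sqrt(82)) = 1/44 + (-7300 + 6900*sqrt(82)) = -321199/44 + 6900*sqrt(82)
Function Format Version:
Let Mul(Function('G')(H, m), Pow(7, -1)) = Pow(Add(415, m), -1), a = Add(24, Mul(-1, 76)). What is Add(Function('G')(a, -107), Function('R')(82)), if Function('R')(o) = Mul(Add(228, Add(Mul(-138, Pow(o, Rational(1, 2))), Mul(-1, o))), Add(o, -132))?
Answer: Add(Rational(-321199, 44), Mul(6900, Pow(82, Rational(1, 2)))) ≈ 55182.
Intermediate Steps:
a = -52 (a = Add(24, -76) = -52)
Function('G')(H, m) = Mul(7, Pow(Add(415, m), -1))
Function('R')(o) = Mul(Add(-132, o), Add(228, Mul(-1, o), Mul(-138, Pow(o, Rational(1, 2))))) (Function('R')(o) = Mul(Add(228, Add(Mul(-1, o), Mul(-138, Pow(o, Rational(1, 2))))), Add(-132, o)) = Mul(Add(228, Mul(-1, o), Mul(-138, Pow(o, Rational(1, 2)))), Add(-132, o)) = Mul(Add(-132, o), Add(228, Mul(-1, o), Mul(-138, Pow(o, Rational(1, 2))))))
Add(Function('G')(a, -107), Function('R')(82)) = Add(Mul(7, Pow(Add(415, -107), -1)), Add(-30096, Mul(-1, Pow(82, 2)), Mul(-138, Pow(82, Rational(3, 2))), Mul(360, 82), Mul(18216, Pow(82, Rational(1, 2))))) = Add(Mul(7, Pow(308, -1)), Add(-30096, Mul(-1, 6724), Mul(-138, Mul(82, Pow(82, Rational(1, 2)))), 29520, Mul(18216, Pow(82, Rational(1, 2))))) = Add(Mul(7, Rational(1, 308)), Add(-30096, -6724, Mul(-11316, Pow(82, Rational(1, 2))), 29520, Mul(18216, Pow(82, Rational(1, 2))))) = Add(Rational(1, 44), Add(-7300, Mul(6900, Pow(82, Rational(1, 2))))) = Add(Rational(-321199, 44), Mul(6900, Pow(82, Rational(1, 2))))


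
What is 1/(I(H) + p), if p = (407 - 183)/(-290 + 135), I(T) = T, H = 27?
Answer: 155/3961 ≈ 0.039132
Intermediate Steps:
p = -224/155 (p = 224/(-155) = 224*(-1/155) = -224/155 ≈ -1.4452)
1/(I(H) + p) = 1/(27 - 224/155) = 1/(3961/155) = 155/3961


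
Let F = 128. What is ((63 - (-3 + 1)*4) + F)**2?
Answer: 39601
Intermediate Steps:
((63 - (-3 + 1)*4) + F)**2 = ((63 - (-3 + 1)*4) + 128)**2 = ((63 - (-2)*4) + 128)**2 = ((63 - 1*(-8)) + 128)**2 = ((63 + 8) + 128)**2 = (71 + 128)**2 = 199**2 = 39601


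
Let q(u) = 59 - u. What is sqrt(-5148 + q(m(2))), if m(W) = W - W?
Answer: I*sqrt(5089) ≈ 71.337*I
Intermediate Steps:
m(W) = 0
sqrt(-5148 + q(m(2))) = sqrt(-5148 + (59 - 1*0)) = sqrt(-5148 + (59 + 0)) = sqrt(-5148 + 59) = sqrt(-5089) = I*sqrt(5089)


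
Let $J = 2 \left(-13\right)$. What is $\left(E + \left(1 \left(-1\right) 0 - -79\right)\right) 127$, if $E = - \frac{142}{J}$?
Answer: $\frac{139446}{13} \approx 10727.0$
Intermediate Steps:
$J = -26$
$E = \frac{71}{13}$ ($E = - \frac{142}{-26} = \left(-142\right) \left(- \frac{1}{26}\right) = \frac{71}{13} \approx 5.4615$)
$\left(E + \left(1 \left(-1\right) 0 - -79\right)\right) 127 = \left(\frac{71}{13} + \left(1 \left(-1\right) 0 - -79\right)\right) 127 = \left(\frac{71}{13} + \left(\left(-1\right) 0 + 79\right)\right) 127 = \left(\frac{71}{13} + \left(0 + 79\right)\right) 127 = \left(\frac{71}{13} + 79\right) 127 = \frac{1098}{13} \cdot 127 = \frac{139446}{13}$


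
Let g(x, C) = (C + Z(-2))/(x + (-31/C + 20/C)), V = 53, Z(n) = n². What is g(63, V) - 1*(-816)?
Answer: 2718669/3328 ≈ 816.91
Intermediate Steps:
g(x, C) = (4 + C)/(x - 11/C) (g(x, C) = (C + (-2)²)/(x + (-31/C + 20/C)) = (C + 4)/(x - 11/C) = (4 + C)/(x - 11/C))
g(63, V) - 1*(-816) = 53*(4 + 53)/(-11 + 53*63) - 1*(-816) = 53*57/(-11 + 3339) + 816 = 53*57/3328 + 816 = 53*(1/3328)*57 + 816 = 3021/3328 + 816 = 2718669/3328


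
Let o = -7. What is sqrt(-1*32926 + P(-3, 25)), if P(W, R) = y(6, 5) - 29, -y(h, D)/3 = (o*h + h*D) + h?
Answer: I*sqrt(32937) ≈ 181.49*I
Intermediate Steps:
y(h, D) = 18*h - 3*D*h (y(h, D) = -3*((-7*h + h*D) + h) = -3*((-7*h + D*h) + h) = -3*(-6*h + D*h) = 18*h - 3*D*h)
P(W, R) = -11 (P(W, R) = 3*6*(6 - 1*5) - 29 = 3*6*(6 - 5) - 29 = 3*6*1 - 29 = 18 - 29 = -11)
sqrt(-1*32926 + P(-3, 25)) = sqrt(-1*32926 - 11) = sqrt(-32926 - 11) = sqrt(-32937) = I*sqrt(32937)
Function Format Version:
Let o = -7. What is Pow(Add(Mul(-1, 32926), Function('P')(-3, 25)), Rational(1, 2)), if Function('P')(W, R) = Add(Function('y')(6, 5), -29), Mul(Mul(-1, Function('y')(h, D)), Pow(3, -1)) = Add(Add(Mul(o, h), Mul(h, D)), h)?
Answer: Mul(I, Pow(32937, Rational(1, 2))) ≈ Mul(181.49, I)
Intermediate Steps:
Function('y')(h, D) = Add(Mul(18, h), Mul(-3, D, h)) (Function('y')(h, D) = Mul(-3, Add(Add(Mul(-7, h), Mul(h, D)), h)) = Mul(-3, Add(Add(Mul(-7, h), Mul(D, h)), h)) = Mul(-3, Add(Mul(-6, h), Mul(D, h))) = Add(Mul(18, h), Mul(-3, D, h)))
Function('P')(W, R) = -11 (Function('P')(W, R) = Add(Mul(3, 6, Add(6, Mul(-1, 5))), -29) = Add(Mul(3, 6, Add(6, -5)), -29) = Add(Mul(3, 6, 1), -29) = Add(18, -29) = -11)
Pow(Add(Mul(-1, 32926), Function('P')(-3, 25)), Rational(1, 2)) = Pow(Add(Mul(-1, 32926), -11), Rational(1, 2)) = Pow(Add(-32926, -11), Rational(1, 2)) = Pow(-32937, Rational(1, 2)) = Mul(I, Pow(32937, Rational(1, 2)))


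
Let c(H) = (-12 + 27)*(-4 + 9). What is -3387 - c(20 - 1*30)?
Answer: -3462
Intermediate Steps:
c(H) = 75 (c(H) = 15*5 = 75)
-3387 - c(20 - 1*30) = -3387 - 1*75 = -3387 - 75 = -3462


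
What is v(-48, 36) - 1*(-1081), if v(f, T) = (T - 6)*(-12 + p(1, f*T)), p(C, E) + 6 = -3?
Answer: 451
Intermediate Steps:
p(C, E) = -9 (p(C, E) = -6 - 3 = -9)
v(f, T) = 126 - 21*T (v(f, T) = (T - 6)*(-12 - 9) = (-6 + T)*(-21) = 126 - 21*T)
v(-48, 36) - 1*(-1081) = (126 - 21*36) - 1*(-1081) = (126 - 756) + 1081 = -630 + 1081 = 451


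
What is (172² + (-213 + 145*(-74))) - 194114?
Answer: -175473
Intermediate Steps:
(172² + (-213 + 145*(-74))) - 194114 = (29584 + (-213 - 10730)) - 194114 = (29584 - 10943) - 194114 = 18641 - 194114 = -175473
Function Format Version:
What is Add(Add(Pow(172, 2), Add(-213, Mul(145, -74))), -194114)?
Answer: -175473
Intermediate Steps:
Add(Add(Pow(172, 2), Add(-213, Mul(145, -74))), -194114) = Add(Add(29584, Add(-213, -10730)), -194114) = Add(Add(29584, -10943), -194114) = Add(18641, -194114) = -175473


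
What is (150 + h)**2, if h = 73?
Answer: 49729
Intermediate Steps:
(150 + h)**2 = (150 + 73)**2 = 223**2 = 49729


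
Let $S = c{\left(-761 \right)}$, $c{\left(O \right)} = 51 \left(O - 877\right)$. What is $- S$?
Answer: $83538$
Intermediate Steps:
$c{\left(O \right)} = -44727 + 51 O$ ($c{\left(O \right)} = 51 \left(-877 + O\right) = -44727 + 51 O$)
$S = -83538$ ($S = -44727 + 51 \left(-761\right) = -44727 - 38811 = -83538$)
$- S = \left(-1\right) \left(-83538\right) = 83538$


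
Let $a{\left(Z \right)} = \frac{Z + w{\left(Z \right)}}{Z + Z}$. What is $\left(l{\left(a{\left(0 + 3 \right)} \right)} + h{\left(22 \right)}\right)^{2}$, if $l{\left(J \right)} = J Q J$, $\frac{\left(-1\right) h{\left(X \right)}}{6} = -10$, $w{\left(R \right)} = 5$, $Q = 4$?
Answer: $\frac{364816}{81} \approx 4503.9$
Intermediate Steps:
$a{\left(Z \right)} = \frac{5 + Z}{2 Z}$ ($a{\left(Z \right)} = \frac{Z + 5}{Z + Z} = \frac{5 + Z}{2 Z}$)
$h{\left(X \right)} = 60$ ($h{\left(X \right)} = \left(-6\right) \left(-10\right) = 60$)
$l{\left(J \right)} = 4 J^{2}$ ($l{\left(J \right)} = J 4 J = 4 J J = 4 J^{2}$)
$\left(l{\left(a{\left(0 + 3 \right)} \right)} + h{\left(22 \right)}\right)^{2} = \left(4 \left(\frac{5 + \left(0 + 3\right)}{2 \left(0 + 3\right)}\right)^{2} + 60\right)^{2} = \left(4 \left(\frac{5 + 3}{2 \cdot 3}\right)^{2} + 60\right)^{2} = \left(4 \left(\frac{1}{2} \cdot \frac{1}{3} \cdot 8\right)^{2} + 60\right)^{2} = \left(4 \left(\frac{4}{3}\right)^{2} + 60\right)^{2} = \left(4 \cdot \frac{16}{9} + 60\right)^{2} = \left(\frac{64}{9} + 60\right)^{2} = \left(\frac{604}{9}\right)^{2} = \frac{364816}{81}$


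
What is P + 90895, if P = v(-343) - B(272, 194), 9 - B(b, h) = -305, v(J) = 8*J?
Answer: 87837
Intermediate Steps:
B(b, h) = 314 (B(b, h) = 9 - 1*(-305) = 9 + 305 = 314)
P = -3058 (P = 8*(-343) - 1*314 = -2744 - 314 = -3058)
P + 90895 = -3058 + 90895 = 87837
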